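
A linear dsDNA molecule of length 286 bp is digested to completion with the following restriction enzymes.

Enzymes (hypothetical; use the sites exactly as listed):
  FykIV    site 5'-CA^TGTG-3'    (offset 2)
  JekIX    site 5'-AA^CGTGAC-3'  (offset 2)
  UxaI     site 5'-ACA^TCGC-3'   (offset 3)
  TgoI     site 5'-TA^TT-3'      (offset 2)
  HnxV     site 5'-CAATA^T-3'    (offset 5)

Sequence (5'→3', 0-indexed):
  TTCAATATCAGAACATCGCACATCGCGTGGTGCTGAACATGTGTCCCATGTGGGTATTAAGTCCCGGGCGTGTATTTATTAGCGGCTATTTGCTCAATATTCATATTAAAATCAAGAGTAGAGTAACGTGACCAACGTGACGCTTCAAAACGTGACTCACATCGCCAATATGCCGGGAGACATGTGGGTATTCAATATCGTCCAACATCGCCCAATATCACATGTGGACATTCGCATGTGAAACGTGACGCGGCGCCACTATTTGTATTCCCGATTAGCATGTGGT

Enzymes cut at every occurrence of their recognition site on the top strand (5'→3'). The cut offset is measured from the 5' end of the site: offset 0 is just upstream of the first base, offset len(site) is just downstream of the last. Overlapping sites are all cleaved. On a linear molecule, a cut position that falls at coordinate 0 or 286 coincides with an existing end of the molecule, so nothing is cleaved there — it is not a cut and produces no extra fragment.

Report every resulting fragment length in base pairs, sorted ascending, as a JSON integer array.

Per-enzyme occurrences:
  FykIV CATGTG/2: at [37, 46, 180, 220, 234, 278] ⇒ [39, 48, 182, 222, 236, 280]
  JekIX AACGTGAC/2: at [124, 133, 148, 241] ⇒ [126, 135, 150, 243]
  UxaI ACATCGC/3: at [12, 19, 158, 204] ⇒ [15, 22, 161, 207]
  TgoI TATT/2: at [54, 72, 76, 86, 97, 103, 188, 259, 265] ⇒ [56, 74, 78, 88, 99, 105, 190, 261, 267]
  HnxV CAATAT/5: at [2, 94, 165, 192, 212] ⇒ [7, 99, 170, 197, 217]

Pooled cuts: [7, 15, 22, 39, 48, 56, 74, 78, 88, 99, 105, 126, 135, 150, 161, 170, 182, 190, 197, 207, 217, 222, 236, 243, 261, 267, 280]

Fragment lengths:
  [0,7): 7 bp
  [7,15): 8 bp
  [15,22): 7 bp
  [22,39): 17 bp
  [39,48): 9 bp
  [48,56): 8 bp
  [56,74): 18 bp
  [74,78): 4 bp
  [78,88): 10 bp
  [88,99): 11 bp
  [99,105): 6 bp
  [105,126): 21 bp
  [126,135): 9 bp
  [135,150): 15 bp
  [150,161): 11 bp
  [161,170): 9 bp
  [170,182): 12 bp
  [182,190): 8 bp
  [190,197): 7 bp
  [197,207): 10 bp
  [207,217): 10 bp
  [217,222): 5 bp
  [222,236): 14 bp
  [236,243): 7 bp
  [243,261): 18 bp
  [261,267): 6 bp
  [267,280): 13 bp
  [280,286): 6 bp

[4,5,6,6,6,7,7,7,7,8,8,8,9,9,9,10,10,10,11,11,12,13,14,15,17,18,18,21]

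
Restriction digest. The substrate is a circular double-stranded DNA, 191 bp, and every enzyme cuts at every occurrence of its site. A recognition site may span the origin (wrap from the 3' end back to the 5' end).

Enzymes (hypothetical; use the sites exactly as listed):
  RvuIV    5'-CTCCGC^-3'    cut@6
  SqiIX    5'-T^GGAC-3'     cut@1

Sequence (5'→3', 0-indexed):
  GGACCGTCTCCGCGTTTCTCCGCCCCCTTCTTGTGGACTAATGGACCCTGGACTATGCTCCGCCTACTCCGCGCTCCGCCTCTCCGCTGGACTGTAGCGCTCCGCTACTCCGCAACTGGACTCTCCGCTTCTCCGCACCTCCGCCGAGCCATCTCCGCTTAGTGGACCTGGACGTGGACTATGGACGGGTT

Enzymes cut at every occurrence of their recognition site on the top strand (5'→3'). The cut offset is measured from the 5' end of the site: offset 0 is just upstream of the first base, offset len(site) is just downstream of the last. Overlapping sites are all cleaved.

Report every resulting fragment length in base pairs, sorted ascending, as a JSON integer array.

Scan for sites:
  RvuIV (CTCCGC, off=6): starts [7, 17, 57, 66, 73, 81, 99, 107, 122, 130, 138, 152] → cuts [13, 23, 63, 72, 79, 87, 105, 113, 128, 136, 144, 158]
  SqiIX (TGGAC, off=1): starts [33, 41, 48, 87, 116, 162, 168, 174, 181, 190] → cuts [0, 34, 42, 49, 88, 117, 163, 169, 175, 182]

Pooled cuts: [0, 13, 23, 34, 42, 49, 63, 72, 79, 87, 88, 105, 113, 117, 128, 136, 144, 158, 163, 169, 175, 182]

Fragments:
  0→13: 13 bp
  13→23: 10 bp
  23→34: 11 bp
  34→42: 8 bp
  42→49: 7 bp
  49→63: 14 bp
  63→72: 9 bp
  72→79: 7 bp
  79→87: 8 bp
  87→88: 1 bp
  88→105: 17 bp
  105→113: 8 bp
  113→117: 4 bp
  117→128: 11 bp
  128→136: 8 bp
  136→144: 8 bp
  144→158: 14 bp
  158→163: 5 bp
  163→169: 6 bp
  169→175: 6 bp
  175→182: 7 bp
  182→0 (wrap): 191-182+0 = 9 bp

[1,4,5,6,6,7,7,7,8,8,8,8,8,9,9,10,11,11,13,14,14,17]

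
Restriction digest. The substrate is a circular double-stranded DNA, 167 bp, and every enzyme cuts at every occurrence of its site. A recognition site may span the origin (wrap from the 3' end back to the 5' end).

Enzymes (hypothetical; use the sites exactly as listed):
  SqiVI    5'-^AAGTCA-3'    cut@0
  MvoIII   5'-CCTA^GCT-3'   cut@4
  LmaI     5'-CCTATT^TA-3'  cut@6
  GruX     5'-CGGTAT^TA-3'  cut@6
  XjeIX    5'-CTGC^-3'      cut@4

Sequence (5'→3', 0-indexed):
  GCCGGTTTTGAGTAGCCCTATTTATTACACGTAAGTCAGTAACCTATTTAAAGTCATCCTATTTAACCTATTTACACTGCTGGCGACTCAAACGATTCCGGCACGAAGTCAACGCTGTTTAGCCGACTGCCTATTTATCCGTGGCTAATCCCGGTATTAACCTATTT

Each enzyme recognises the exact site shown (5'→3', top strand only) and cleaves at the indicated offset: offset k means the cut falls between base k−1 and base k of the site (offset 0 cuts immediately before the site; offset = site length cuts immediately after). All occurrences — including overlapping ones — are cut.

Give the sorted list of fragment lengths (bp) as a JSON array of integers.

Per-enzyme occurrences:
  SqiVI (AAGTCA, off=0): starts [32, 50, 105] → cuts [32, 50, 105]
  MvoIII (CCTAGCT, off=4): no sites
  LmaI (CCTATTTA, off=6): starts [16, 42, 57, 66, 129] → cuts [22, 48, 63, 72, 135]
  GruX (CGGTATTA, off=6): starts [151] → cuts [157]
  XjeIX (CTGC, off=4): starts [76, 126] → cuts [80, 130]

Pooled cuts: [22, 32, 48, 50, 63, 72, 80, 105, 130, 135, 157]

Fragment lengths:
  22→32: 10 bp
  32→48: 16 bp
  48→50: 2 bp
  50→63: 13 bp
  63→72: 9 bp
  72→80: 8 bp
  80→105: 25 bp
  105→130: 25 bp
  130→135: 5 bp
  135→157: 22 bp
  157→22 (wrap): 167-157+22 = 32 bp

[2,5,8,9,10,13,16,22,25,25,32]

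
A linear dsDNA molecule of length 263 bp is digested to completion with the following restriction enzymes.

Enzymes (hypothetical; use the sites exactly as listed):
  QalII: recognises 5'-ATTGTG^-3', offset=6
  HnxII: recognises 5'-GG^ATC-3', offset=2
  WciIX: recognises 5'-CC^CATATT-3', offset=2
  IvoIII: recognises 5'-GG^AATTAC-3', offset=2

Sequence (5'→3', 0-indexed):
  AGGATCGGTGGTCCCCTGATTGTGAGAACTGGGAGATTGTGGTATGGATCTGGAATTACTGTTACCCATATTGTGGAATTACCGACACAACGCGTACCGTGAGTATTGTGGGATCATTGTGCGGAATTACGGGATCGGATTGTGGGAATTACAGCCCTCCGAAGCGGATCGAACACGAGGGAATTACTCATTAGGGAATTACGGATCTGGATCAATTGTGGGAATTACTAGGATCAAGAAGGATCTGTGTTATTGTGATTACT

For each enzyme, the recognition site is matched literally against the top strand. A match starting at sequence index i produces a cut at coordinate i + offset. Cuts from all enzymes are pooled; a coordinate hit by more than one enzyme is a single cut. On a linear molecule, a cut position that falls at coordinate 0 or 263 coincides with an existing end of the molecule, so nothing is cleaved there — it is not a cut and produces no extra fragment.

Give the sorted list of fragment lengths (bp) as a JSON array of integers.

[1,2,2,2,3,3,6,6,6,6,8,9,9,9,10,10,10,11,13,14,15,15,17,21,21,34]

Scan for sites:
  QalII (ATTGTG, off=6): starts [18, 35, 69, 104, 115, 138, 214, 251] → cuts [24, 41, 75, 110, 121, 144, 220, 257]
  HnxII (GGATC, off=2): starts [1, 45, 110, 131, 165, 202, 208, 230, 240] → cuts [3, 47, 112, 133, 167, 204, 210, 232, 242]
  WciIX (CCCATATT, off=2): starts [64] → cuts [66]
  IvoIII (GGAATTAC, off=2): starts [51, 74, 122, 144, 179, 194, 220] → cuts [53, 76, 124, 146, 181, 196, 222]

Pooled cuts: [3, 24, 41, 47, 53, 66, 75, 76, 110, 112, 121, 124, 133, 144, 146, 167, 181, 196, 204, 210, 220, 222, 232, 242, 257]

Fragment lengths:
  [0,3): 3 bp
  [3,24): 21 bp
  [24,41): 17 bp
  [41,47): 6 bp
  [47,53): 6 bp
  [53,66): 13 bp
  [66,75): 9 bp
  [75,76): 1 bp
  [76,110): 34 bp
  [110,112): 2 bp
  [112,121): 9 bp
  [121,124): 3 bp
  [124,133): 9 bp
  [133,144): 11 bp
  [144,146): 2 bp
  [146,167): 21 bp
  [167,181): 14 bp
  [181,196): 15 bp
  [196,204): 8 bp
  [204,210): 6 bp
  [210,220): 10 bp
  [220,222): 2 bp
  [222,232): 10 bp
  [232,242): 10 bp
  [242,257): 15 bp
  [257,263): 6 bp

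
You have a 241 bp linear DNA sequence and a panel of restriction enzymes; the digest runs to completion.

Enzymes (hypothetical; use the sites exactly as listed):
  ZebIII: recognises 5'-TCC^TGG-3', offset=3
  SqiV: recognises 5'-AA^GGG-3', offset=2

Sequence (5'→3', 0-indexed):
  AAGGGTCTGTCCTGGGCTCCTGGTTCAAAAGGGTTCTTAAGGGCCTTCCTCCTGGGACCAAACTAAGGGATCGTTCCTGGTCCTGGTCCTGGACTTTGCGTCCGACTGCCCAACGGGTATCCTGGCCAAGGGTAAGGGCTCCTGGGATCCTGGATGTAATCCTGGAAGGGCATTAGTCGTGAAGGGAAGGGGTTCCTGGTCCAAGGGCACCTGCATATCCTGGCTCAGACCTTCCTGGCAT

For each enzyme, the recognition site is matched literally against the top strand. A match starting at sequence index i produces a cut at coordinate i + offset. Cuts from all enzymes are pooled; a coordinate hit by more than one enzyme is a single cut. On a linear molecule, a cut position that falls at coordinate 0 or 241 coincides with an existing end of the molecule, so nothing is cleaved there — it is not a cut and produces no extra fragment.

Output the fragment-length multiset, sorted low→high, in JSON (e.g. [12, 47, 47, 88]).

Scan for sites:
  ZebIII TCCTGG/3: at [9, 17, 49, 74, 80, 86, 119, 139, 147, 159, 193, 217, 232] ⇒ [12, 20, 52, 77, 83, 89, 122, 142, 150, 162, 196, 220, 235]
  SqiV AAGGG/2: at [0, 28, 38, 64, 127, 133, 165, 181, 186, 202] ⇒ [2, 30, 40, 66, 129, 135, 167, 183, 188, 204]

All cut coordinates (distinct, sorted): [2, 12, 20, 30, 40, 52, 66, 77, 83, 89, 122, 129, 135, 142, 150, 162, 167, 183, 188, 196, 204, 220, 235]

Fragments:
  [0,2): 2 bp
  [2,12): 10 bp
  [12,20): 8 bp
  [20,30): 10 bp
  [30,40): 10 bp
  [40,52): 12 bp
  [52,66): 14 bp
  [66,77): 11 bp
  [77,83): 6 bp
  [83,89): 6 bp
  [89,122): 33 bp
  [122,129): 7 bp
  [129,135): 6 bp
  [135,142): 7 bp
  [142,150): 8 bp
  [150,162): 12 bp
  [162,167): 5 bp
  [167,183): 16 bp
  [183,188): 5 bp
  [188,196): 8 bp
  [196,204): 8 bp
  [204,220): 16 bp
  [220,235): 15 bp
  [235,241): 6 bp

[2,5,5,6,6,6,6,7,7,8,8,8,8,10,10,10,11,12,12,14,15,16,16,33]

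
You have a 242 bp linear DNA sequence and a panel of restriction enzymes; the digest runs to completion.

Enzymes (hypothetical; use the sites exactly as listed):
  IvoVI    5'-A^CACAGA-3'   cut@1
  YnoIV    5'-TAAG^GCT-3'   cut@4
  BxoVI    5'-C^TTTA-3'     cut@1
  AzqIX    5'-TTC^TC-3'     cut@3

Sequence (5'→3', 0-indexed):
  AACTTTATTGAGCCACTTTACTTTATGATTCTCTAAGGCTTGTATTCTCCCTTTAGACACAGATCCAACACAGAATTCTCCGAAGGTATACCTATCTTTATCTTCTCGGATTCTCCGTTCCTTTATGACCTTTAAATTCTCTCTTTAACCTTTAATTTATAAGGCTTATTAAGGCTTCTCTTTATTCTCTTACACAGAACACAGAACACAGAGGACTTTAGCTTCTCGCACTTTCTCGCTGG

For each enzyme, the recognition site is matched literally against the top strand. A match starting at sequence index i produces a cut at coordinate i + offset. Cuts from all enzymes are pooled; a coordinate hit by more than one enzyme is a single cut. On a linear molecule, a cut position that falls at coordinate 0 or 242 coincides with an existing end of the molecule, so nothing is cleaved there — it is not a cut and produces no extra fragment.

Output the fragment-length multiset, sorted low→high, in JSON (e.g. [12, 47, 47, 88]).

Site scan:
  IvoVI ACACAGA/1: at [56, 67, 191, 198, 205] ⇒ [57, 68, 192, 199, 206]
  YnoIV TAAGGCT/4: at [33, 159, 169] ⇒ [37, 163, 173]
  BxoVI CTTTA/1: at [2, 15, 20, 50, 95, 120, 129, 142, 149, 179, 215] ⇒ [3, 16, 21, 51, 96, 121, 130, 143, 150, 180, 216]
  AzqIX TTCTC/3: at [28, 44, 75, 102, 110, 136, 175, 184, 222, 232] ⇒ [31, 47, 78, 105, 113, 139, 178, 187, 225, 235]

All cut coordinates (distinct, sorted): [3, 16, 21, 31, 37, 47, 51, 57, 68, 78, 96, 105, 113, 121, 130, 139, 143, 150, 163, 173, 178, 180, 187, 192, 199, 206, 216, 225, 235]

Fragments:
  [0,3): 3 bp
  [3,16): 13 bp
  [16,21): 5 bp
  [21,31): 10 bp
  [31,37): 6 bp
  [37,47): 10 bp
  [47,51): 4 bp
  [51,57): 6 bp
  [57,68): 11 bp
  [68,78): 10 bp
  [78,96): 18 bp
  [96,105): 9 bp
  [105,113): 8 bp
  [113,121): 8 bp
  [121,130): 9 bp
  [130,139): 9 bp
  [139,143): 4 bp
  [143,150): 7 bp
  [150,163): 13 bp
  [163,173): 10 bp
  [173,178): 5 bp
  [178,180): 2 bp
  [180,187): 7 bp
  [187,192): 5 bp
  [192,199): 7 bp
  [199,206): 7 bp
  [206,216): 10 bp
  [216,225): 9 bp
  [225,235): 10 bp
  [235,242): 7 bp

[2,3,4,4,5,5,5,6,6,7,7,7,7,7,8,8,9,9,9,9,10,10,10,10,10,10,11,13,13,18]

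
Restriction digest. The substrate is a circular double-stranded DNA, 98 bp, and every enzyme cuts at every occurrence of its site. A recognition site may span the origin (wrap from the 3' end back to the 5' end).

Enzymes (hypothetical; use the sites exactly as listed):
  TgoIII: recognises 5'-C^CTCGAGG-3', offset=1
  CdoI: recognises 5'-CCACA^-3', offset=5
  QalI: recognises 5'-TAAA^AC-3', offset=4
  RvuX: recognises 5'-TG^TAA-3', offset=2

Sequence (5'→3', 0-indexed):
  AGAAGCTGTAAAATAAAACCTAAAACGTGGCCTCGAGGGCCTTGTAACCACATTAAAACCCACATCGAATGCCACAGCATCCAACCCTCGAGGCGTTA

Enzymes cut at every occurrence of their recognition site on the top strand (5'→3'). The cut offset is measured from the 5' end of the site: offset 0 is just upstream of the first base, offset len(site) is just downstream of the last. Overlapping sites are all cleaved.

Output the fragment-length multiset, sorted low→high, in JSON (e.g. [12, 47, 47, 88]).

[5,7,7,7,8,9,10,12,13,20]

Per-enzyme occurrences:
  TgoIII CCTCGAGG/1: at [30, 85] ⇒ [31, 86]
  CdoI CCACA/5: at [47, 59, 71] ⇒ [52, 64, 76]
  QalI TAAAAC/4: at [13, 20, 53] ⇒ [17, 24, 57]
  RvuX TGTAA/2: at [6, 42] ⇒ [8, 44]

All cut coordinates (distinct, sorted): [8, 17, 24, 31, 44, 52, 57, 64, 76, 86]

Fragments:
  8→17: 9 bp
  17→24: 7 bp
  24→31: 7 bp
  31→44: 13 bp
  44→52: 8 bp
  52→57: 5 bp
  57→64: 7 bp
  64→76: 12 bp
  76→86: 10 bp
  86→8 (wrap): 98-86+8 = 20 bp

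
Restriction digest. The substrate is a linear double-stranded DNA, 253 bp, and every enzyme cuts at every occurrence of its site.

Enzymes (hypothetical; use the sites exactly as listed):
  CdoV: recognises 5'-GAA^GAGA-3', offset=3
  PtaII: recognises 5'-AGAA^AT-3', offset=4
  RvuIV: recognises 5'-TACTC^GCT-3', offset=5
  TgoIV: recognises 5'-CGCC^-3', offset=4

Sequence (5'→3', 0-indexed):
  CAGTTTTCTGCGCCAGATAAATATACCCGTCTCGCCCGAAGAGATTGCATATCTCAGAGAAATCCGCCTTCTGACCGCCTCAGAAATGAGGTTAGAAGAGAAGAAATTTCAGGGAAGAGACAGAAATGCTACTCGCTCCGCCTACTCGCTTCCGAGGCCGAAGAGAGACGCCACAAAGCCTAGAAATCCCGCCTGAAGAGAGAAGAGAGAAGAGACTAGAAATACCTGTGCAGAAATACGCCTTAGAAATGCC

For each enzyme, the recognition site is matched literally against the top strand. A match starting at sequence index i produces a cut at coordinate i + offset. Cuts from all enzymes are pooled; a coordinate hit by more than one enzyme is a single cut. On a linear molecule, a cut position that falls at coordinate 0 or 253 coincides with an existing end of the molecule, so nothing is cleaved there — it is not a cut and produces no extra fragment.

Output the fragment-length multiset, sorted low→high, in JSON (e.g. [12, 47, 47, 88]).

[4,4,5,5,6,6,7,7,7,7,8,8,8,9,9,10,10,11,11,12,13,14,14,15,21,22]

Scan for sites:
  CdoV GAAGAGA/3: at [37, 94, 113, 159, 194, 201, 208] ⇒ [40, 97, 116, 162, 197, 204, 211]
  PtaII AGAAAT/4: at [57, 81, 101, 121, 181, 217, 231, 244] ⇒ [61, 85, 105, 125, 185, 221, 235, 248]
  RvuIV TACTCGCT/5: at [129, 142] ⇒ [134, 147]
  TgoIV CGCC/4: at [10, 32, 64, 75, 138, 168, 189, 238] ⇒ [14, 36, 68, 79, 142, 172, 193, 242]

Pooled cuts: [14, 36, 40, 61, 68, 79, 85, 97, 105, 116, 125, 134, 142, 147, 162, 172, 185, 193, 197, 204, 211, 221, 235, 242, 248]

Fragment lengths:
  [0,14): 14 bp
  [14,36): 22 bp
  [36,40): 4 bp
  [40,61): 21 bp
  [61,68): 7 bp
  [68,79): 11 bp
  [79,85): 6 bp
  [85,97): 12 bp
  [97,105): 8 bp
  [105,116): 11 bp
  [116,125): 9 bp
  [125,134): 9 bp
  [134,142): 8 bp
  [142,147): 5 bp
  [147,162): 15 bp
  [162,172): 10 bp
  [172,185): 13 bp
  [185,193): 8 bp
  [193,197): 4 bp
  [197,204): 7 bp
  [204,211): 7 bp
  [211,221): 10 bp
  [221,235): 14 bp
  [235,242): 7 bp
  [242,248): 6 bp
  [248,253): 5 bp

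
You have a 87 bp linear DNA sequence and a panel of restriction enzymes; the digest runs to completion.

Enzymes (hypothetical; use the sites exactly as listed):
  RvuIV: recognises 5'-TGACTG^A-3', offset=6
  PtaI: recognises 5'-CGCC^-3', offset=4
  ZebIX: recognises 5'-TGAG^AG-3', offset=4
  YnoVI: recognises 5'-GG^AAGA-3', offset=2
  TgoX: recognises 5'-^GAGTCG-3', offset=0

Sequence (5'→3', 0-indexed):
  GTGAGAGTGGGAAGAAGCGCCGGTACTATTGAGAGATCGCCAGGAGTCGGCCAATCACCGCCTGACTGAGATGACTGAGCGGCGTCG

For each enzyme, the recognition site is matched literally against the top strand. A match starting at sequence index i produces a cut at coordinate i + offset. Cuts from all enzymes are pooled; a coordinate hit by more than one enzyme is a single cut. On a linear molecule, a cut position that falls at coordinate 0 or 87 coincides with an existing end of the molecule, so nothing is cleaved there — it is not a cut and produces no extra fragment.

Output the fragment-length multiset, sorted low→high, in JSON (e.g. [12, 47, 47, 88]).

[2,5,6,6,8,9,10,10,12,19]

Site scan:
  RvuIV TGACTGA/6: at [62, 71] ⇒ [68, 77]
  PtaI CGCC/4: at [17, 37, 58] ⇒ [21, 41, 62]
  ZebIX TGAGAG/4: at [1, 29] ⇒ [5, 33]
  YnoVI GGAAGA/2: at [9] ⇒ [11]
  TgoX GAGTCG/0: at [43] ⇒ [43]

All cut coordinates (distinct, sorted): [5, 11, 21, 33, 41, 43, 62, 68, 77]

Fragment lengths:
  [0,5): 5 bp
  [5,11): 6 bp
  [11,21): 10 bp
  [21,33): 12 bp
  [33,41): 8 bp
  [41,43): 2 bp
  [43,62): 19 bp
  [62,68): 6 bp
  [68,77): 9 bp
  [77,87): 10 bp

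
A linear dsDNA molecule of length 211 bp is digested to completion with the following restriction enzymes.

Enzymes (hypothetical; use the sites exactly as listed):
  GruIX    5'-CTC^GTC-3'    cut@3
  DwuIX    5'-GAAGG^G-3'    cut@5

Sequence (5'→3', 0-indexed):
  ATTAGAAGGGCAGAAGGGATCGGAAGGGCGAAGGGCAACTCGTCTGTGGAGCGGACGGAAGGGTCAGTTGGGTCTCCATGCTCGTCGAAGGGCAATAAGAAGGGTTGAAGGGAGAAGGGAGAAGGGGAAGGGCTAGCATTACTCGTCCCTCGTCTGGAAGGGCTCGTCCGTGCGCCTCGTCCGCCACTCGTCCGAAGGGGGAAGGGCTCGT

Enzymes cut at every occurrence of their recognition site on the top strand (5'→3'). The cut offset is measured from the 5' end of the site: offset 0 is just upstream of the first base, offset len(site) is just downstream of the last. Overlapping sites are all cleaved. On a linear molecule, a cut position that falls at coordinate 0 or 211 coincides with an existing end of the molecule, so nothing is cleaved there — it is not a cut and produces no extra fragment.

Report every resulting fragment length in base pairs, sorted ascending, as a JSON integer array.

Site scan:
  GruIX (CTCGTC, off=3): starts [38, 80, 141, 148, 162, 175, 186] → cuts [41, 83, 144, 151, 165, 178, 189]
  DwuIX (GAAGGG, off=5): starts [4, 12, 22, 29, 57, 86, 98, 106, 113, 120, 126, 156, 193, 200] → cuts [9, 17, 27, 34, 62, 91, 103, 111, 118, 125, 131, 161, 198, 205]

All cut coordinates (distinct, sorted): [9, 17, 27, 34, 41, 62, 83, 91, 103, 111, 118, 125, 131, 144, 151, 161, 165, 178, 189, 198, 205]

Fragments:
  [0,9): 9 bp
  [9,17): 8 bp
  [17,27): 10 bp
  [27,34): 7 bp
  [34,41): 7 bp
  [41,62): 21 bp
  [62,83): 21 bp
  [83,91): 8 bp
  [91,103): 12 bp
  [103,111): 8 bp
  [111,118): 7 bp
  [118,125): 7 bp
  [125,131): 6 bp
  [131,144): 13 bp
  [144,151): 7 bp
  [151,161): 10 bp
  [161,165): 4 bp
  [165,178): 13 bp
  [178,189): 11 bp
  [189,198): 9 bp
  [198,205): 7 bp
  [205,211): 6 bp

[4,6,6,7,7,7,7,7,7,8,8,8,9,9,10,10,11,12,13,13,21,21]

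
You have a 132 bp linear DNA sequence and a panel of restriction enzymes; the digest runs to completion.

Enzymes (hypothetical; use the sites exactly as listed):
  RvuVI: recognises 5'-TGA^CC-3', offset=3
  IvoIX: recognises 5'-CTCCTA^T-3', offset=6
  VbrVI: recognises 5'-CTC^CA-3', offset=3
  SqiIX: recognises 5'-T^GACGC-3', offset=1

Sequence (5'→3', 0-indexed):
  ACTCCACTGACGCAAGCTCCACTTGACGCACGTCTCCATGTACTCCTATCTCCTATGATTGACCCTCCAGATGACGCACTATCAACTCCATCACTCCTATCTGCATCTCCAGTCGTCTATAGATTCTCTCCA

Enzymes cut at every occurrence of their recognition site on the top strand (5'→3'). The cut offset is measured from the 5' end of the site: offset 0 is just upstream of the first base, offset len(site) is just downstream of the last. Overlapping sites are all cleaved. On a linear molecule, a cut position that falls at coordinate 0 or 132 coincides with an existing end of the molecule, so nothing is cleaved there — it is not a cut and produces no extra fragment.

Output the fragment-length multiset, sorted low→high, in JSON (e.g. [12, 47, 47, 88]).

[2,4,4,5,5,5,7,7,10,11,11,12,12,16,21]

Site scan:
  RvuVI TGACC/3: at [59] ⇒ [62]
  IvoIX CTCCTAT/6: at [42, 49, 93] ⇒ [48, 55, 99]
  VbrVI CTCCA/3: at [1, 16, 33, 64, 85, 106, 127] ⇒ [4, 19, 36, 67, 88, 109, 130]
  SqiIX TGACGC/1: at [7, 23, 71] ⇒ [8, 24, 72]

Pooled cuts: [4, 8, 19, 24, 36, 48, 55, 62, 67, 72, 88, 99, 109, 130]

Fragment lengths:
  [0,4): 4 bp
  [4,8): 4 bp
  [8,19): 11 bp
  [19,24): 5 bp
  [24,36): 12 bp
  [36,48): 12 bp
  [48,55): 7 bp
  [55,62): 7 bp
  [62,67): 5 bp
  [67,72): 5 bp
  [72,88): 16 bp
  [88,99): 11 bp
  [99,109): 10 bp
  [109,130): 21 bp
  [130,132): 2 bp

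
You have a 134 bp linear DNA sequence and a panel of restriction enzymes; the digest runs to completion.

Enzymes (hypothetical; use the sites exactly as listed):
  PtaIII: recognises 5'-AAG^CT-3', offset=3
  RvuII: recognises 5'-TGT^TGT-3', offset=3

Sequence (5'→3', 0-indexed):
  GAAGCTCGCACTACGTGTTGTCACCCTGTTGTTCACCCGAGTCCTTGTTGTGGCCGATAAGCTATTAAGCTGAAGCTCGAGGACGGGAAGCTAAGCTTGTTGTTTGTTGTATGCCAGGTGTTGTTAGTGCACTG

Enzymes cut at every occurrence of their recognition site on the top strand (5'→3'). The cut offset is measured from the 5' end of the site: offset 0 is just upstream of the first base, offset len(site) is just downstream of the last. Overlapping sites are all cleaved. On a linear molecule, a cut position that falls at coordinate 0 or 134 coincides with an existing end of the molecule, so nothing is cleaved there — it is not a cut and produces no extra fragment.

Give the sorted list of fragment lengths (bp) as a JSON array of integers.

Scan for sites:
  PtaIII (AAGCT, off=3): starts [1, 58, 66, 72, 87, 92] → cuts [4, 61, 69, 75, 90, 95]
  RvuII (TGTTGT, off=3): starts [15, 26, 45, 97, 104, 118] → cuts [18, 29, 48, 100, 107, 121]

All cut coordinates (distinct, sorted): [4, 18, 29, 48, 61, 69, 75, 90, 95, 100, 107, 121]

Fragment lengths:
  [0,4): 4 bp
  [4,18): 14 bp
  [18,29): 11 bp
  [29,48): 19 bp
  [48,61): 13 bp
  [61,69): 8 bp
  [69,75): 6 bp
  [75,90): 15 bp
  [90,95): 5 bp
  [95,100): 5 bp
  [100,107): 7 bp
  [107,121): 14 bp
  [121,134): 13 bp

[4,5,5,6,7,8,11,13,13,14,14,15,19]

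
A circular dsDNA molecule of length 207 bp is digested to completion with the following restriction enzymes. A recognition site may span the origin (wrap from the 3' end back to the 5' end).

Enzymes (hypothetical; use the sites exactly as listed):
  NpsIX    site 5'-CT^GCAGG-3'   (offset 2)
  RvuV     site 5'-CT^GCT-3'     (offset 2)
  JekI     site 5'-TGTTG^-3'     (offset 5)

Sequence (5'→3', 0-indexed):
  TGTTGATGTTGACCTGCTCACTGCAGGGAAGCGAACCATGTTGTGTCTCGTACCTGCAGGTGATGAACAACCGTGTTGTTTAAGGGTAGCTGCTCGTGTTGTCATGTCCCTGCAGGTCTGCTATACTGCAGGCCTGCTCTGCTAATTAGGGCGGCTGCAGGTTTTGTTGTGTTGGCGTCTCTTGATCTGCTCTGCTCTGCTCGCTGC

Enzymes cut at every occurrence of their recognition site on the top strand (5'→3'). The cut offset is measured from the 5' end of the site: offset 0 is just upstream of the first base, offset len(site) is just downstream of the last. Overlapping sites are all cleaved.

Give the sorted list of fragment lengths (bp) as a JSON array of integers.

[4,5,5,5,5,6,7,7,7,8,8,8,10,10,12,13,13,14,16,21,23]

Per-enzyme occurrences:
  NpsIX (CTGCAGG, off=2): starts [20, 53, 109, 125, 154] → cuts [22, 55, 111, 127, 156]
  RvuV (CTGCT, off=2): starts [13, 89, 117, 133, 138, 186, 191, 196, 203] → cuts [15, 91, 119, 135, 140, 188, 193, 198, 205]
  JekI (TGTTG, off=5): starts [0, 6, 38, 73, 96, 164, 169] → cuts [5, 11, 43, 78, 101, 169, 174]

Pooled cuts: [5, 11, 15, 22, 43, 55, 78, 91, 101, 111, 119, 127, 135, 140, 156, 169, 174, 188, 193, 198, 205]

Fragments:
  5→11: 6 bp
  11→15: 4 bp
  15→22: 7 bp
  22→43: 21 bp
  43→55: 12 bp
  55→78: 23 bp
  78→91: 13 bp
  91→101: 10 bp
  101→111: 10 bp
  111→119: 8 bp
  119→127: 8 bp
  127→135: 8 bp
  135→140: 5 bp
  140→156: 16 bp
  156→169: 13 bp
  169→174: 5 bp
  174→188: 14 bp
  188→193: 5 bp
  193→198: 5 bp
  198→205: 7 bp
  205→5 (wrap): 207-205+5 = 7 bp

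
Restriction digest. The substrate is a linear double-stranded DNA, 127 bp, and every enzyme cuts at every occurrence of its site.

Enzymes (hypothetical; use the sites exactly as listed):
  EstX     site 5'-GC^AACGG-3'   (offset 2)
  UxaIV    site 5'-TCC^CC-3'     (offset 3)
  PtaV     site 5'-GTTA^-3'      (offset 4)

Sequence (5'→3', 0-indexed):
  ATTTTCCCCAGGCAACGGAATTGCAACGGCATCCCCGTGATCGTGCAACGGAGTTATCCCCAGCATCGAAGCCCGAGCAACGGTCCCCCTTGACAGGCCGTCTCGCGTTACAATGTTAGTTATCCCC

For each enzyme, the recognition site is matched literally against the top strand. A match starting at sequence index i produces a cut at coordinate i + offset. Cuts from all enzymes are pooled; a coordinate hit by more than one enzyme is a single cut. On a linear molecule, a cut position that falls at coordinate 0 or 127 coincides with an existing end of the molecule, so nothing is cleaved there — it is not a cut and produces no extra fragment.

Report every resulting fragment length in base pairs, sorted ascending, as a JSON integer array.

[2,3,3,4,6,7,8,8,10,10,11,12,19,24]

Site scan:
  EstX GCAACGG/2: at [11, 22, 44, 76] ⇒ [13, 24, 46, 78]
  UxaIV TCCCC/3: at [4, 31, 56, 83, 122] ⇒ [7, 34, 59, 86, 125]
  PtaV GTTA/4: at [52, 106, 114, 118] ⇒ [56, 110, 118, 122]

All cut coordinates (distinct, sorted): [7, 13, 24, 34, 46, 56, 59, 78, 86, 110, 118, 122, 125]

Fragments:
  [0,7): 7 bp
  [7,13): 6 bp
  [13,24): 11 bp
  [24,34): 10 bp
  [34,46): 12 bp
  [46,56): 10 bp
  [56,59): 3 bp
  [59,78): 19 bp
  [78,86): 8 bp
  [86,110): 24 bp
  [110,118): 8 bp
  [118,122): 4 bp
  [122,125): 3 bp
  [125,127): 2 bp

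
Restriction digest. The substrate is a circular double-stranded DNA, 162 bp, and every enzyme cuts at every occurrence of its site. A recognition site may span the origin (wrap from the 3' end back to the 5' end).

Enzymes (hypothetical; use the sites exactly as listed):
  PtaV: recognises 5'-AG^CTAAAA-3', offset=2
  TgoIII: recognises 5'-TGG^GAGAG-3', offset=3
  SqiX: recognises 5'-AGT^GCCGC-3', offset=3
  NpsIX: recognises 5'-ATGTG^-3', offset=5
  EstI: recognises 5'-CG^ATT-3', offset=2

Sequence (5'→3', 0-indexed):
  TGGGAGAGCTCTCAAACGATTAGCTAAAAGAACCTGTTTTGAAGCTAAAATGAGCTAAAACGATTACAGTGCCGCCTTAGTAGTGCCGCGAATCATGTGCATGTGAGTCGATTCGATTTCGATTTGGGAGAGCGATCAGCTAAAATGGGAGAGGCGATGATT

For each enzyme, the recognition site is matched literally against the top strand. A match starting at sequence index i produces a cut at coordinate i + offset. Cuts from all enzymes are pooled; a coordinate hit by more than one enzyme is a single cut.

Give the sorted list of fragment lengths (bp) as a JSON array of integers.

Scan for sites:
  PtaV AGCTAAAA/2: at [21, 42, 52, 137] ⇒ [23, 44, 54, 139]
  TgoIII TGGGAGAG/3: at [0, 124, 145] ⇒ [3, 127, 148]
  SqiX AGTGCCGC/3: at [67, 81] ⇒ [70, 84]
  NpsIX ATGTG/5: at [94, 100] ⇒ [99, 105]
  EstI CGATT/2: at [16, 60, 108, 113, 119] ⇒ [18, 62, 110, 115, 121]

Pooled cuts: [3, 18, 23, 44, 54, 62, 70, 84, 99, 105, 110, 115, 121, 127, 139, 148]

Fragments:
  3→18: 15 bp
  18→23: 5 bp
  23→44: 21 bp
  44→54: 10 bp
  54→62: 8 bp
  62→70: 8 bp
  70→84: 14 bp
  84→99: 15 bp
  99→105: 6 bp
  105→110: 5 bp
  110→115: 5 bp
  115→121: 6 bp
  121→127: 6 bp
  127→139: 12 bp
  139→148: 9 bp
  148→3 (wrap): 162-148+3 = 17 bp

[5,5,5,6,6,6,8,8,9,10,12,14,15,15,17,21]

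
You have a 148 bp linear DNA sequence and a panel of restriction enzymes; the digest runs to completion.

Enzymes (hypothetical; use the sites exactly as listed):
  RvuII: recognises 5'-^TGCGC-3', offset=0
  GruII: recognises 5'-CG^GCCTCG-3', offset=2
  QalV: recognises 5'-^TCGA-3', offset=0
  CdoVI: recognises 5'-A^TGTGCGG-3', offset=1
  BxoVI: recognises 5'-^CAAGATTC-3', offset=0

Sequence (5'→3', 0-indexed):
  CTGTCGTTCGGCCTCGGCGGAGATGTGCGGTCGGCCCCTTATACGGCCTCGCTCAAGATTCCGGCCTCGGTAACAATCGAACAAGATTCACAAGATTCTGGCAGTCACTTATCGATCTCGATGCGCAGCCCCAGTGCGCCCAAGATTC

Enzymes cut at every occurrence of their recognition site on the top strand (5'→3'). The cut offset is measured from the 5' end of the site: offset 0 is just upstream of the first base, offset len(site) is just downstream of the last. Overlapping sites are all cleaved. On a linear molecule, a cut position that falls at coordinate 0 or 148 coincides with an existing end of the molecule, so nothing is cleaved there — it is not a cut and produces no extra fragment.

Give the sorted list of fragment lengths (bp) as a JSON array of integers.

Site scan:
  RvuII TGCGC/0: at [121, 134] ⇒ [121, 134]
  GruII CGGCCTCG/2: at [8, 43, 61] ⇒ [10, 45, 63]
  QalV TCGA/0: at [76, 111, 117] ⇒ [76, 111, 117]
  CdoVI ATGTGCGG/1: at [22] ⇒ [23]
  BxoVI CAAGATTC/0: at [53, 81, 90, 140] ⇒ [53, 81, 90, 140]

Pooled cuts: [10, 23, 45, 53, 63, 76, 81, 90, 111, 117, 121, 134, 140]

Fragment lengths:
  [0,10): 10 bp
  [10,23): 13 bp
  [23,45): 22 bp
  [45,53): 8 bp
  [53,63): 10 bp
  [63,76): 13 bp
  [76,81): 5 bp
  [81,90): 9 bp
  [90,111): 21 bp
  [111,117): 6 bp
  [117,121): 4 bp
  [121,134): 13 bp
  [134,140): 6 bp
  [140,148): 8 bp

[4,5,6,6,8,8,9,10,10,13,13,13,21,22]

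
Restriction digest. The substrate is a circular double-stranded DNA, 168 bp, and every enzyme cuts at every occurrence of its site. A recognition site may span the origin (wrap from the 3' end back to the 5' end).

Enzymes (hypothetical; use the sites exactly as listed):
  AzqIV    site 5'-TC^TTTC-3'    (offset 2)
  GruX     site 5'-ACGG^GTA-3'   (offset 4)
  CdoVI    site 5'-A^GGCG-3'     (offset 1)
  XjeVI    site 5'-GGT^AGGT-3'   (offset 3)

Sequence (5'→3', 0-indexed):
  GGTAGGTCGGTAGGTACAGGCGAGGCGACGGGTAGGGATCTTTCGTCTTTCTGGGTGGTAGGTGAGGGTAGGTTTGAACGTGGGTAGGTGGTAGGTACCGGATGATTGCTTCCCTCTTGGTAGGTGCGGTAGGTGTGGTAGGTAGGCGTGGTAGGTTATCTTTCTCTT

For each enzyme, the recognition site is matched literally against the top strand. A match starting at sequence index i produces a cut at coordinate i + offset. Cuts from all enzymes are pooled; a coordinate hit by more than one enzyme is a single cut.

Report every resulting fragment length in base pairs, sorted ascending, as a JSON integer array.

[5,5,7,7,7,8,8,8,8,9,9,9,10,11,12,16,29]

Scan for sites:
  AzqIV TCTTTC/2: at [38, 45, 158] ⇒ [40, 47, 160]
  GruX ACGGGTA/4: at [27] ⇒ [31]
  CdoVI AGGCG/1: at [17, 22, 143] ⇒ [18, 23, 144]
  XjeVI GGTAGGT/3: at [0, 8, 56, 66, 82, 89, 118, 127, 136, 149] ⇒ [3, 11, 59, 69, 85, 92, 121, 130, 139, 152]

Pooled cuts: [3, 11, 18, 23, 31, 40, 47, 59, 69, 85, 92, 121, 130, 139, 144, 152, 160]

Fragments:
  3→11: 8 bp
  11→18: 7 bp
  18→23: 5 bp
  23→31: 8 bp
  31→40: 9 bp
  40→47: 7 bp
  47→59: 12 bp
  59→69: 10 bp
  69→85: 16 bp
  85→92: 7 bp
  92→121: 29 bp
  121→130: 9 bp
  130→139: 9 bp
  139→144: 5 bp
  144→152: 8 bp
  152→160: 8 bp
  160→3 (wrap): 168-160+3 = 11 bp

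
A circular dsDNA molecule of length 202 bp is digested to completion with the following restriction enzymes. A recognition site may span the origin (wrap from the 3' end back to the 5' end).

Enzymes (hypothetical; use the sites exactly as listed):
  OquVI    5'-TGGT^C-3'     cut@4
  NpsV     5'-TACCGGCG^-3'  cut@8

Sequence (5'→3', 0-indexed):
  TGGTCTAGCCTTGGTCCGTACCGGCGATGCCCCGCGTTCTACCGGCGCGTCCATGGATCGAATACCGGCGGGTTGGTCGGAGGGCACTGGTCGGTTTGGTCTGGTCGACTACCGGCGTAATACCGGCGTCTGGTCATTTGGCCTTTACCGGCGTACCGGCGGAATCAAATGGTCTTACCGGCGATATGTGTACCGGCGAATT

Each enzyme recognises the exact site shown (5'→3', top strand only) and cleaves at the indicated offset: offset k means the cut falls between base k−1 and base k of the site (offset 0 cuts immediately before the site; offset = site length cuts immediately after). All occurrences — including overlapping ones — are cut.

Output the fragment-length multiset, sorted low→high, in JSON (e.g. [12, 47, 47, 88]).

Scan for sites:
  OquVI (TGGTC, off=4): starts [0, 11, 73, 87, 96, 101, 130, 169] → cuts [4, 15, 77, 91, 100, 105, 134, 173]
  NpsV (TACCGGCG, off=8): starts [18, 39, 62, 109, 120, 145, 153, 175, 190] → cuts [26, 47, 70, 117, 128, 153, 161, 183, 198]

All cut coordinates (distinct, sorted): [4, 15, 26, 47, 70, 77, 91, 100, 105, 117, 128, 134, 153, 161, 173, 183, 198]

Fragments:
  4→15: 11 bp
  15→26: 11 bp
  26→47: 21 bp
  47→70: 23 bp
  70→77: 7 bp
  77→91: 14 bp
  91→100: 9 bp
  100→105: 5 bp
  105→117: 12 bp
  117→128: 11 bp
  128→134: 6 bp
  134→153: 19 bp
  153→161: 8 bp
  161→173: 12 bp
  173→183: 10 bp
  183→198: 15 bp
  198→4 (wrap): 202-198+4 = 8 bp

[5,6,7,8,8,9,10,11,11,11,12,12,14,15,19,21,23]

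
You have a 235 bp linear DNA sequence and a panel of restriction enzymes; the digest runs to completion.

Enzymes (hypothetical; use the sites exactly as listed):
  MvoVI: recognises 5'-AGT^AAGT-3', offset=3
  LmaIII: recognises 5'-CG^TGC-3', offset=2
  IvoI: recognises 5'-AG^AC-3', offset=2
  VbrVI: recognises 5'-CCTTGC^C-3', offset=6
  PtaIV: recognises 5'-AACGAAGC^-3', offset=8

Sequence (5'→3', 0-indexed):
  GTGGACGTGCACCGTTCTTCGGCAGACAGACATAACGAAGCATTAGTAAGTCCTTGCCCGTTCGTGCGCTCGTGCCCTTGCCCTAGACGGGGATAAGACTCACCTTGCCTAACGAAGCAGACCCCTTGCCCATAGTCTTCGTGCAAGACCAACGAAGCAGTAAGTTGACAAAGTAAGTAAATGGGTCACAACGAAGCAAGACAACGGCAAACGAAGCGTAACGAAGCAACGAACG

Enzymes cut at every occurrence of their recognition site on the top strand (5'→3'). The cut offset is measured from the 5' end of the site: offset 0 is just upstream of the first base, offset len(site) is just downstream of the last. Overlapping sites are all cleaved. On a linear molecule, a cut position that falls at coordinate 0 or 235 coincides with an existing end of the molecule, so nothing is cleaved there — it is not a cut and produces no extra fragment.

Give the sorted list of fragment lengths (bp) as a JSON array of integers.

Scan for sites:
  MvoVI (AGTAAGT, off=3): starts [44, 158, 171] → cuts [47, 161, 174]
  LmaIII (CGTGC, off=2): starts [5, 62, 70, 139] → cuts [7, 64, 72, 141]
  IvoI (AGAC, off=2): starts [23, 27, 84, 95, 118, 145, 198] → cuts [25, 29, 86, 97, 120, 147, 200]
  VbrVI (CCTTGCC, off=6): starts [51, 75, 102, 123] → cuts [57, 81, 108, 129]
  PtaIV (AACGAAGC, off=8): starts [33, 110, 150, 189, 209, 219] → cuts [41, 118, 158, 197, 217, 227]

All cut coordinates (distinct, sorted): [7, 25, 29, 41, 47, 57, 64, 72, 81, 86, 97, 108, 118, 120, 129, 141, 147, 158, 161, 174, 197, 200, 217, 227]

Fragment lengths:
  [0,7): 7 bp
  [7,25): 18 bp
  [25,29): 4 bp
  [29,41): 12 bp
  [41,47): 6 bp
  [47,57): 10 bp
  [57,64): 7 bp
  [64,72): 8 bp
  [72,81): 9 bp
  [81,86): 5 bp
  [86,97): 11 bp
  [97,108): 11 bp
  [108,118): 10 bp
  [118,120): 2 bp
  [120,129): 9 bp
  [129,141): 12 bp
  [141,147): 6 bp
  [147,158): 11 bp
  [158,161): 3 bp
  [161,174): 13 bp
  [174,197): 23 bp
  [197,200): 3 bp
  [200,217): 17 bp
  [217,227): 10 bp
  [227,235): 8 bp

[2,3,3,4,5,6,6,7,7,8,8,9,9,10,10,10,11,11,11,12,12,13,17,18,23]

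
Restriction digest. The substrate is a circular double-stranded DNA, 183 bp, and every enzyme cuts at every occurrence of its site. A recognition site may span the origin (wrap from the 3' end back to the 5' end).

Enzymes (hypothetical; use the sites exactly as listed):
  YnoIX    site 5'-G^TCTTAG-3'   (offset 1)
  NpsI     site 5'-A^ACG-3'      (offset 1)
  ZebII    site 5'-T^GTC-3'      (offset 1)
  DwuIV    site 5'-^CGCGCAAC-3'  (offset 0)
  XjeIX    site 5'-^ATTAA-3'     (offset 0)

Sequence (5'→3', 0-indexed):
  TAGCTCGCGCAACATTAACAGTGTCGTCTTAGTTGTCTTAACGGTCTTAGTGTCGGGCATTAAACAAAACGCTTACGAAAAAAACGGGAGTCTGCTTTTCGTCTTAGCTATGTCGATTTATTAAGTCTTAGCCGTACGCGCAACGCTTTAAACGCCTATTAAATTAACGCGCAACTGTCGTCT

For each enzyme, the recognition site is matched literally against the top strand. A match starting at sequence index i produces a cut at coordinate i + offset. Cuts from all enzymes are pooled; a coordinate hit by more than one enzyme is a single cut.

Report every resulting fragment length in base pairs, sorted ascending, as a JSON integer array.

[1,4,4,4,4,5,6,6,6,6,7,7,8,8,8,8,9,9,9,10,10,11,15,18]

Scan for sites:
  YnoIX (GTCTTAG, off=1): starts [25, 43, 100, 124, 179] → cuts [26, 44, 101, 125, 180]
  NpsI (AACG, off=1): starts [39, 67, 82, 141, 150, 165] → cuts [40, 68, 83, 142, 151, 166]
  ZebII (TGTC, off=1): starts [21, 33, 50, 110, 175] → cuts [22, 34, 51, 111, 176]
  DwuIV (CGCGCAAC, off=0): starts [5, 136, 167] → cuts [5, 136, 167]
  XjeIX (ATTAA, off=0): starts [13, 58, 119, 157, 162] → cuts [13, 58, 119, 157, 162]

Pooled cuts: [5, 13, 22, 26, 34, 40, 44, 51, 58, 68, 83, 101, 111, 119, 125, 136, 142, 151, 157, 162, 166, 167, 176, 180]

Fragments:
  5→13: 8 bp
  13→22: 9 bp
  22→26: 4 bp
  26→34: 8 bp
  34→40: 6 bp
  40→44: 4 bp
  44→51: 7 bp
  51→58: 7 bp
  58→68: 10 bp
  68→83: 15 bp
  83→101: 18 bp
  101→111: 10 bp
  111→119: 8 bp
  119→125: 6 bp
  125→136: 11 bp
  136→142: 6 bp
  142→151: 9 bp
  151→157: 6 bp
  157→162: 5 bp
  162→166: 4 bp
  166→167: 1 bp
  167→176: 9 bp
  176→180: 4 bp
  180→5 (wrap): 183-180+5 = 8 bp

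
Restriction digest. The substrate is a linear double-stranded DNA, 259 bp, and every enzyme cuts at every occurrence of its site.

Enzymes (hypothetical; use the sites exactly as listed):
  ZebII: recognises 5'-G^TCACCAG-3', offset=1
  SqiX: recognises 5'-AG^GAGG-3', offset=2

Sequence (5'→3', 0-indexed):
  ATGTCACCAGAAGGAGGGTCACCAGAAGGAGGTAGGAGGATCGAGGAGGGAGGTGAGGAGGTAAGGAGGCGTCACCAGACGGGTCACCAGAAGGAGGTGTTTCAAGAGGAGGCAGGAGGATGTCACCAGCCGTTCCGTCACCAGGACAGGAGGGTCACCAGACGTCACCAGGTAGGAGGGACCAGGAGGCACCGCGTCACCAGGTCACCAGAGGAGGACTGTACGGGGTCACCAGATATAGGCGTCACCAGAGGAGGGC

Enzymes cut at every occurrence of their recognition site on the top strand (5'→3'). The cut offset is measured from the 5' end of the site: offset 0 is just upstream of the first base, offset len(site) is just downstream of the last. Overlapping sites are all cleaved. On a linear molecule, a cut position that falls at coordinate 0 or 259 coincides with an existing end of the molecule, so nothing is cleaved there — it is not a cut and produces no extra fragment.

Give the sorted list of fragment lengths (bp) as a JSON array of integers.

Site scan:
  ZebII (GTCACCAG, off=1): starts [2, 17, 70, 82, 121, 136, 153, 163, 195, 203, 227, 243] → cuts [3, 18, 71, 83, 122, 137, 154, 164, 196, 204, 228, 244]
  SqiX (AGGAGG, off=2): starts [11, 26, 33, 43, 55, 63, 91, 106, 113, 147, 173, 183, 211, 251] → cuts [13, 28, 35, 45, 57, 65, 93, 108, 115, 149, 175, 185, 213, 253]

All cut coordinates (distinct, sorted): [3, 13, 18, 28, 35, 45, 57, 65, 71, 83, 93, 108, 115, 122, 137, 149, 154, 164, 175, 185, 196, 204, 213, 228, 244, 253]

Fragment lengths:
  [0,3): 3 bp
  [3,13): 10 bp
  [13,18): 5 bp
  [18,28): 10 bp
  [28,35): 7 bp
  [35,45): 10 bp
  [45,57): 12 bp
  [57,65): 8 bp
  [65,71): 6 bp
  [71,83): 12 bp
  [83,93): 10 bp
  [93,108): 15 bp
  [108,115): 7 bp
  [115,122): 7 bp
  [122,137): 15 bp
  [137,149): 12 bp
  [149,154): 5 bp
  [154,164): 10 bp
  [164,175): 11 bp
  [175,185): 10 bp
  [185,196): 11 bp
  [196,204): 8 bp
  [204,213): 9 bp
  [213,228): 15 bp
  [228,244): 16 bp
  [244,253): 9 bp
  [253,259): 6 bp

[3,5,5,6,6,7,7,7,8,8,9,9,10,10,10,10,10,10,11,11,12,12,12,15,15,15,16]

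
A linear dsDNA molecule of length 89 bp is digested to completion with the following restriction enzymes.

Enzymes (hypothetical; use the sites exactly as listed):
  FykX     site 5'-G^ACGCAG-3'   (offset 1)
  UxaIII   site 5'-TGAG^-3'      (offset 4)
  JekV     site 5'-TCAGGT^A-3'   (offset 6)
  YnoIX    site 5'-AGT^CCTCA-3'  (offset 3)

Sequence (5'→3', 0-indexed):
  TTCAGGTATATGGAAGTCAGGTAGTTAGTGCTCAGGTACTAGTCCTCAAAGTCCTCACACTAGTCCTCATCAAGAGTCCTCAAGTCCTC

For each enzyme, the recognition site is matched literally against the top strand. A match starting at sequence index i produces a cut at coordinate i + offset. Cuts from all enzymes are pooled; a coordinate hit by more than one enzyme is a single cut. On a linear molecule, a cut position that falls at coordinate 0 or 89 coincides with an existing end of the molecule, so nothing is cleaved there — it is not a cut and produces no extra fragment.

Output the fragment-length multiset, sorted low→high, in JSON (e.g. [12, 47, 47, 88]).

Per-enzyme occurrences:
  FykX (GACGCAG, off=1): no sites
  UxaIII (TGAG, off=4): no sites
  JekV (TCAGGTA, off=6): starts [1, 16, 31] → cuts [7, 22, 37]
  YnoIX (AGTCCTCA, off=3): starts [40, 49, 61, 74] → cuts [43, 52, 64, 77]

All cut coordinates (distinct, sorted): [7, 22, 37, 43, 52, 64, 77]

Fragments:
  [0,7): 7 bp
  [7,22): 15 bp
  [22,37): 15 bp
  [37,43): 6 bp
  [43,52): 9 bp
  [52,64): 12 bp
  [64,77): 13 bp
  [77,89): 12 bp

[6,7,9,12,12,13,15,15]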